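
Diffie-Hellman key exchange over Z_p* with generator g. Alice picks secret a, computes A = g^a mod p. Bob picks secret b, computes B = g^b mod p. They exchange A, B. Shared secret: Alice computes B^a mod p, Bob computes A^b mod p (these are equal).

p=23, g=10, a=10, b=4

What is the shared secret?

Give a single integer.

A = 10^10 mod 23  (bits of 10 = 1010)
  bit 0 = 1: r = r^2 * 10 mod 23 = 1^2 * 10 = 1*10 = 10
  bit 1 = 0: r = r^2 mod 23 = 10^2 = 8
  bit 2 = 1: r = r^2 * 10 mod 23 = 8^2 * 10 = 18*10 = 19
  bit 3 = 0: r = r^2 mod 23 = 19^2 = 16
  -> A = 16
B = 10^4 mod 23  (bits of 4 = 100)
  bit 0 = 1: r = r^2 * 10 mod 23 = 1^2 * 10 = 1*10 = 10
  bit 1 = 0: r = r^2 mod 23 = 10^2 = 8
  bit 2 = 0: r = r^2 mod 23 = 8^2 = 18
  -> B = 18
s = B^a = 18^10 mod 23  (bits of 10 = 1010)
  bit 0 = 1: r = r^2 * 18 mod 23 = 1^2 * 18 = 1*18 = 18
  bit 1 = 0: r = r^2 mod 23 = 18^2 = 2
  bit 2 = 1: r = r^2 * 18 mod 23 = 2^2 * 18 = 4*18 = 3
  bit 3 = 0: r = r^2 mod 23 = 3^2 = 9
  -> s = B^a = 9

Answer: 9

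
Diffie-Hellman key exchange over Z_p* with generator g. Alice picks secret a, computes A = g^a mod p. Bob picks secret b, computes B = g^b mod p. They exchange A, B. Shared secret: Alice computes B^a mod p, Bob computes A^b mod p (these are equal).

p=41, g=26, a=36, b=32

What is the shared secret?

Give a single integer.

Answer: 16

Derivation:
A = 26^36 mod 41  (bits of 36 = 100100)
  bit 0 = 1: r = r^2 * 26 mod 41 = 1^2 * 26 = 1*26 = 26
  bit 1 = 0: r = r^2 mod 41 = 26^2 = 20
  bit 2 = 0: r = r^2 mod 41 = 20^2 = 31
  bit 3 = 1: r = r^2 * 26 mod 41 = 31^2 * 26 = 18*26 = 17
  bit 4 = 0: r = r^2 mod 41 = 17^2 = 2
  bit 5 = 0: r = r^2 mod 41 = 2^2 = 4
  -> A = 4
B = 26^32 mod 41  (bits of 32 = 100000)
  bit 0 = 1: r = r^2 * 26 mod 41 = 1^2 * 26 = 1*26 = 26
  bit 1 = 0: r = r^2 mod 41 = 26^2 = 20
  bit 2 = 0: r = r^2 mod 41 = 20^2 = 31
  bit 3 = 0: r = r^2 mod 41 = 31^2 = 18
  bit 4 = 0: r = r^2 mod 41 = 18^2 = 37
  bit 5 = 0: r = r^2 mod 41 = 37^2 = 16
  -> B = 16
s = B^a = 16^36 mod 41  (bits of 36 = 100100)
  bit 0 = 1: r = r^2 * 16 mod 41 = 1^2 * 16 = 1*16 = 16
  bit 1 = 0: r = r^2 mod 41 = 16^2 = 10
  bit 2 = 0: r = r^2 mod 41 = 10^2 = 18
  bit 3 = 1: r = r^2 * 16 mod 41 = 18^2 * 16 = 37*16 = 18
  bit 4 = 0: r = r^2 mod 41 = 18^2 = 37
  bit 5 = 0: r = r^2 mod 41 = 37^2 = 16
  -> s = B^a = 16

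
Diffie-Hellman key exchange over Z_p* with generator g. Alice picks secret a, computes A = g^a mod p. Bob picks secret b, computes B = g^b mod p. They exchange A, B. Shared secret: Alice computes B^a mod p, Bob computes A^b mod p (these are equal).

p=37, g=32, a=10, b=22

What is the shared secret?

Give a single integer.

Answer: 33

Derivation:
A = 32^10 mod 37  (bits of 10 = 1010)
  bit 0 = 1: r = r^2 * 32 mod 37 = 1^2 * 32 = 1*32 = 32
  bit 1 = 0: r = r^2 mod 37 = 32^2 = 25
  bit 2 = 1: r = r^2 * 32 mod 37 = 25^2 * 32 = 33*32 = 20
  bit 3 = 0: r = r^2 mod 37 = 20^2 = 30
  -> A = 30
B = 32^22 mod 37  (bits of 22 = 10110)
  bit 0 = 1: r = r^2 * 32 mod 37 = 1^2 * 32 = 1*32 = 32
  bit 1 = 0: r = r^2 mod 37 = 32^2 = 25
  bit 2 = 1: r = r^2 * 32 mod 37 = 25^2 * 32 = 33*32 = 20
  bit 3 = 1: r = r^2 * 32 mod 37 = 20^2 * 32 = 30*32 = 35
  bit 4 = 0: r = r^2 mod 37 = 35^2 = 4
  -> B = 4
s = B^a = 4^10 mod 37  (bits of 10 = 1010)
  bit 0 = 1: r = r^2 * 4 mod 37 = 1^2 * 4 = 1*4 = 4
  bit 1 = 0: r = r^2 mod 37 = 4^2 = 16
  bit 2 = 1: r = r^2 * 4 mod 37 = 16^2 * 4 = 34*4 = 25
  bit 3 = 0: r = r^2 mod 37 = 25^2 = 33
  -> s = B^a = 33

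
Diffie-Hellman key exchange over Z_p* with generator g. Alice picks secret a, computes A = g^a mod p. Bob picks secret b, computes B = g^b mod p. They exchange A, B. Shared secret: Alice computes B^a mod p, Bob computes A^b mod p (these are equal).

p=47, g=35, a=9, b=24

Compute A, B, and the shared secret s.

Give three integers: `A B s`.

A = 35^9 mod 47  (bits of 9 = 1001)
  bit 0 = 1: r = r^2 * 35 mod 47 = 1^2 * 35 = 1*35 = 35
  bit 1 = 0: r = r^2 mod 47 = 35^2 = 3
  bit 2 = 0: r = r^2 mod 47 = 3^2 = 9
  bit 3 = 1: r = r^2 * 35 mod 47 = 9^2 * 35 = 34*35 = 15
  -> A = 15
B = 35^24 mod 47  (bits of 24 = 11000)
  bit 0 = 1: r = r^2 * 35 mod 47 = 1^2 * 35 = 1*35 = 35
  bit 1 = 1: r = r^2 * 35 mod 47 = 35^2 * 35 = 3*35 = 11
  bit 2 = 0: r = r^2 mod 47 = 11^2 = 27
  bit 3 = 0: r = r^2 mod 47 = 27^2 = 24
  bit 4 = 0: r = r^2 mod 47 = 24^2 = 12
  -> B = 12
s = B^a = 12^9 mod 47  (bits of 9 = 1001)
  bit 0 = 1: r = r^2 * 12 mod 47 = 1^2 * 12 = 1*12 = 12
  bit 1 = 0: r = r^2 mod 47 = 12^2 = 3
  bit 2 = 0: r = r^2 mod 47 = 3^2 = 9
  bit 3 = 1: r = r^2 * 12 mod 47 = 9^2 * 12 = 34*12 = 32
  -> s = B^a = 32

Answer: 15 12 32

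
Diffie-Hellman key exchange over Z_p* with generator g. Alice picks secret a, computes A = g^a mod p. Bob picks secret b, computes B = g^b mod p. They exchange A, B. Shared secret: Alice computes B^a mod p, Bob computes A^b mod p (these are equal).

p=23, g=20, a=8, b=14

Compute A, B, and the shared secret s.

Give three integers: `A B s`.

Answer: 6 4 9

Derivation:
A = 20^8 mod 23  (bits of 8 = 1000)
  bit 0 = 1: r = r^2 * 20 mod 23 = 1^2 * 20 = 1*20 = 20
  bit 1 = 0: r = r^2 mod 23 = 20^2 = 9
  bit 2 = 0: r = r^2 mod 23 = 9^2 = 12
  bit 3 = 0: r = r^2 mod 23 = 12^2 = 6
  -> A = 6
B = 20^14 mod 23  (bits of 14 = 1110)
  bit 0 = 1: r = r^2 * 20 mod 23 = 1^2 * 20 = 1*20 = 20
  bit 1 = 1: r = r^2 * 20 mod 23 = 20^2 * 20 = 9*20 = 19
  bit 2 = 1: r = r^2 * 20 mod 23 = 19^2 * 20 = 16*20 = 21
  bit 3 = 0: r = r^2 mod 23 = 21^2 = 4
  -> B = 4
s = B^a = 4^8 mod 23  (bits of 8 = 1000)
  bit 0 = 1: r = r^2 * 4 mod 23 = 1^2 * 4 = 1*4 = 4
  bit 1 = 0: r = r^2 mod 23 = 4^2 = 16
  bit 2 = 0: r = r^2 mod 23 = 16^2 = 3
  bit 3 = 0: r = r^2 mod 23 = 3^2 = 9
  -> s = B^a = 9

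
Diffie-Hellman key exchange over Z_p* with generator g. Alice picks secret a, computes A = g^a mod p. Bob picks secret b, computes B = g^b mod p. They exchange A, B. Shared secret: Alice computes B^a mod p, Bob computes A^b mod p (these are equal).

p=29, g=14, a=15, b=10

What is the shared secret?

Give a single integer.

Answer: 13

Derivation:
A = 14^15 mod 29  (bits of 15 = 1111)
  bit 0 = 1: r = r^2 * 14 mod 29 = 1^2 * 14 = 1*14 = 14
  bit 1 = 1: r = r^2 * 14 mod 29 = 14^2 * 14 = 22*14 = 18
  bit 2 = 1: r = r^2 * 14 mod 29 = 18^2 * 14 = 5*14 = 12
  bit 3 = 1: r = r^2 * 14 mod 29 = 12^2 * 14 = 28*14 = 15
  -> A = 15
B = 14^10 mod 29  (bits of 10 = 1010)
  bit 0 = 1: r = r^2 * 14 mod 29 = 1^2 * 14 = 1*14 = 14
  bit 1 = 0: r = r^2 mod 29 = 14^2 = 22
  bit 2 = 1: r = r^2 * 14 mod 29 = 22^2 * 14 = 20*14 = 19
  bit 3 = 0: r = r^2 mod 29 = 19^2 = 13
  -> B = 13
s = B^a = 13^15 mod 29  (bits of 15 = 1111)
  bit 0 = 1: r = r^2 * 13 mod 29 = 1^2 * 13 = 1*13 = 13
  bit 1 = 1: r = r^2 * 13 mod 29 = 13^2 * 13 = 24*13 = 22
  bit 2 = 1: r = r^2 * 13 mod 29 = 22^2 * 13 = 20*13 = 28
  bit 3 = 1: r = r^2 * 13 mod 29 = 28^2 * 13 = 1*13 = 13
  -> s = B^a = 13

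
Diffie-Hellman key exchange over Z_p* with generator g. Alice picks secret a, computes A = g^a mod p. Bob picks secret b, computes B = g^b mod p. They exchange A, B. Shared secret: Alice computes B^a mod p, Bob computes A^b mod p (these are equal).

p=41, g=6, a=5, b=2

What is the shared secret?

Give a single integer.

Answer: 32

Derivation:
A = 6^5 mod 41  (bits of 5 = 101)
  bit 0 = 1: r = r^2 * 6 mod 41 = 1^2 * 6 = 1*6 = 6
  bit 1 = 0: r = r^2 mod 41 = 6^2 = 36
  bit 2 = 1: r = r^2 * 6 mod 41 = 36^2 * 6 = 25*6 = 27
  -> A = 27
B = 6^2 mod 41  (bits of 2 = 10)
  bit 0 = 1: r = r^2 * 6 mod 41 = 1^2 * 6 = 1*6 = 6
  bit 1 = 0: r = r^2 mod 41 = 6^2 = 36
  -> B = 36
s = B^a = 36^5 mod 41  (bits of 5 = 101)
  bit 0 = 1: r = r^2 * 36 mod 41 = 1^2 * 36 = 1*36 = 36
  bit 1 = 0: r = r^2 mod 41 = 36^2 = 25
  bit 2 = 1: r = r^2 * 36 mod 41 = 25^2 * 36 = 10*36 = 32
  -> s = B^a = 32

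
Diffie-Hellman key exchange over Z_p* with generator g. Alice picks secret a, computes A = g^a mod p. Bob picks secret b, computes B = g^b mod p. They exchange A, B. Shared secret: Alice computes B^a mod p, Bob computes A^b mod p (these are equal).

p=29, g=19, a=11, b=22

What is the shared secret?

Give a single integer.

Answer: 5

Derivation:
A = 19^11 mod 29  (bits of 11 = 1011)
  bit 0 = 1: r = r^2 * 19 mod 29 = 1^2 * 19 = 1*19 = 19
  bit 1 = 0: r = r^2 mod 29 = 19^2 = 13
  bit 2 = 1: r = r^2 * 19 mod 29 = 13^2 * 19 = 24*19 = 21
  bit 3 = 1: r = r^2 * 19 mod 29 = 21^2 * 19 = 6*19 = 27
  -> A = 27
B = 19^22 mod 29  (bits of 22 = 10110)
  bit 0 = 1: r = r^2 * 19 mod 29 = 1^2 * 19 = 1*19 = 19
  bit 1 = 0: r = r^2 mod 29 = 19^2 = 13
  bit 2 = 1: r = r^2 * 19 mod 29 = 13^2 * 19 = 24*19 = 21
  bit 3 = 1: r = r^2 * 19 mod 29 = 21^2 * 19 = 6*19 = 27
  bit 4 = 0: r = r^2 mod 29 = 27^2 = 4
  -> B = 4
s = B^a = 4^11 mod 29  (bits of 11 = 1011)
  bit 0 = 1: r = r^2 * 4 mod 29 = 1^2 * 4 = 1*4 = 4
  bit 1 = 0: r = r^2 mod 29 = 4^2 = 16
  bit 2 = 1: r = r^2 * 4 mod 29 = 16^2 * 4 = 24*4 = 9
  bit 3 = 1: r = r^2 * 4 mod 29 = 9^2 * 4 = 23*4 = 5
  -> s = B^a = 5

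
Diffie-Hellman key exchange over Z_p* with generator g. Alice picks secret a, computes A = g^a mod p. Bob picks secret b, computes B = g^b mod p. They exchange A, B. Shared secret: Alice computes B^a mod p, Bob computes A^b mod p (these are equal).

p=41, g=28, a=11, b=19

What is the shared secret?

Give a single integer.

Answer: 34

Derivation:
A = 28^11 mod 41  (bits of 11 = 1011)
  bit 0 = 1: r = r^2 * 28 mod 41 = 1^2 * 28 = 1*28 = 28
  bit 1 = 0: r = r^2 mod 41 = 28^2 = 5
  bit 2 = 1: r = r^2 * 28 mod 41 = 5^2 * 28 = 25*28 = 3
  bit 3 = 1: r = r^2 * 28 mod 41 = 3^2 * 28 = 9*28 = 6
  -> A = 6
B = 28^19 mod 41  (bits of 19 = 10011)
  bit 0 = 1: r = r^2 * 28 mod 41 = 1^2 * 28 = 1*28 = 28
  bit 1 = 0: r = r^2 mod 41 = 28^2 = 5
  bit 2 = 0: r = r^2 mod 41 = 5^2 = 25
  bit 3 = 1: r = r^2 * 28 mod 41 = 25^2 * 28 = 10*28 = 34
  bit 4 = 1: r = r^2 * 28 mod 41 = 34^2 * 28 = 8*28 = 19
  -> B = 19
s = B^a = 19^11 mod 41  (bits of 11 = 1011)
  bit 0 = 1: r = r^2 * 19 mod 41 = 1^2 * 19 = 1*19 = 19
  bit 1 = 0: r = r^2 mod 41 = 19^2 = 33
  bit 2 = 1: r = r^2 * 19 mod 41 = 33^2 * 19 = 23*19 = 27
  bit 3 = 1: r = r^2 * 19 mod 41 = 27^2 * 19 = 32*19 = 34
  -> s = B^a = 34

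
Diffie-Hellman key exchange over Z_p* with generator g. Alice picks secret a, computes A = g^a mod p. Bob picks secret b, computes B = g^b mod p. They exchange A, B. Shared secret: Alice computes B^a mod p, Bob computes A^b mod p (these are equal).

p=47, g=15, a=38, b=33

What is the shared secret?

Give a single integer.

A = 15^38 mod 47  (bits of 38 = 100110)
  bit 0 = 1: r = r^2 * 15 mod 47 = 1^2 * 15 = 1*15 = 15
  bit 1 = 0: r = r^2 mod 47 = 15^2 = 37
  bit 2 = 0: r = r^2 mod 47 = 37^2 = 6
  bit 3 = 1: r = r^2 * 15 mod 47 = 6^2 * 15 = 36*15 = 23
  bit 4 = 1: r = r^2 * 15 mod 47 = 23^2 * 15 = 12*15 = 39
  bit 5 = 0: r = r^2 mod 47 = 39^2 = 17
  -> A = 17
B = 15^33 mod 47  (bits of 33 = 100001)
  bit 0 = 1: r = r^2 * 15 mod 47 = 1^2 * 15 = 1*15 = 15
  bit 1 = 0: r = r^2 mod 47 = 15^2 = 37
  bit 2 = 0: r = r^2 mod 47 = 37^2 = 6
  bit 3 = 0: r = r^2 mod 47 = 6^2 = 36
  bit 4 = 0: r = r^2 mod 47 = 36^2 = 27
  bit 5 = 1: r = r^2 * 15 mod 47 = 27^2 * 15 = 24*15 = 31
  -> B = 31
s = B^a = 31^38 mod 47  (bits of 38 = 100110)
  bit 0 = 1: r = r^2 * 31 mod 47 = 1^2 * 31 = 1*31 = 31
  bit 1 = 0: r = r^2 mod 47 = 31^2 = 21
  bit 2 = 0: r = r^2 mod 47 = 21^2 = 18
  bit 3 = 1: r = r^2 * 31 mod 47 = 18^2 * 31 = 42*31 = 33
  bit 4 = 1: r = r^2 * 31 mod 47 = 33^2 * 31 = 8*31 = 13
  bit 5 = 0: r = r^2 mod 47 = 13^2 = 28
  -> s = B^a = 28

Answer: 28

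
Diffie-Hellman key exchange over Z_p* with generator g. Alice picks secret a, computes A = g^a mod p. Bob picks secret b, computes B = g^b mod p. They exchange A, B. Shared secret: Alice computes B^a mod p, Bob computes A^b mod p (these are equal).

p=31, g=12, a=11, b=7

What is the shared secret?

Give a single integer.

A = 12^11 mod 31  (bits of 11 = 1011)
  bit 0 = 1: r = r^2 * 12 mod 31 = 1^2 * 12 = 1*12 = 12
  bit 1 = 0: r = r^2 mod 31 = 12^2 = 20
  bit 2 = 1: r = r^2 * 12 mod 31 = 20^2 * 12 = 28*12 = 26
  bit 3 = 1: r = r^2 * 12 mod 31 = 26^2 * 12 = 25*12 = 21
  -> A = 21
B = 12^7 mod 31  (bits of 7 = 111)
  bit 0 = 1: r = r^2 * 12 mod 31 = 1^2 * 12 = 1*12 = 12
  bit 1 = 1: r = r^2 * 12 mod 31 = 12^2 * 12 = 20*12 = 23
  bit 2 = 1: r = r^2 * 12 mod 31 = 23^2 * 12 = 2*12 = 24
  -> B = 24
s = B^a = 24^11 mod 31  (bits of 11 = 1011)
  bit 0 = 1: r = r^2 * 24 mod 31 = 1^2 * 24 = 1*24 = 24
  bit 1 = 0: r = r^2 mod 31 = 24^2 = 18
  bit 2 = 1: r = r^2 * 24 mod 31 = 18^2 * 24 = 14*24 = 26
  bit 3 = 1: r = r^2 * 24 mod 31 = 26^2 * 24 = 25*24 = 11
  -> s = B^a = 11

Answer: 11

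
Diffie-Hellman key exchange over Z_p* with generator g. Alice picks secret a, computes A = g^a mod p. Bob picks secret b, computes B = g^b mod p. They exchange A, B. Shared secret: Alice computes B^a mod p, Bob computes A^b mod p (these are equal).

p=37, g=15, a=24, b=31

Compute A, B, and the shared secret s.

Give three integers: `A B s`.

Answer: 10 17 10

Derivation:
A = 15^24 mod 37  (bits of 24 = 11000)
  bit 0 = 1: r = r^2 * 15 mod 37 = 1^2 * 15 = 1*15 = 15
  bit 1 = 1: r = r^2 * 15 mod 37 = 15^2 * 15 = 3*15 = 8
  bit 2 = 0: r = r^2 mod 37 = 8^2 = 27
  bit 3 = 0: r = r^2 mod 37 = 27^2 = 26
  bit 4 = 0: r = r^2 mod 37 = 26^2 = 10
  -> A = 10
B = 15^31 mod 37  (bits of 31 = 11111)
  bit 0 = 1: r = r^2 * 15 mod 37 = 1^2 * 15 = 1*15 = 15
  bit 1 = 1: r = r^2 * 15 mod 37 = 15^2 * 15 = 3*15 = 8
  bit 2 = 1: r = r^2 * 15 mod 37 = 8^2 * 15 = 27*15 = 35
  bit 3 = 1: r = r^2 * 15 mod 37 = 35^2 * 15 = 4*15 = 23
  bit 4 = 1: r = r^2 * 15 mod 37 = 23^2 * 15 = 11*15 = 17
  -> B = 17
s = B^a = 17^24 mod 37  (bits of 24 = 11000)
  bit 0 = 1: r = r^2 * 17 mod 37 = 1^2 * 17 = 1*17 = 17
  bit 1 = 1: r = r^2 * 17 mod 37 = 17^2 * 17 = 30*17 = 29
  bit 2 = 0: r = r^2 mod 37 = 29^2 = 27
  bit 3 = 0: r = r^2 mod 37 = 27^2 = 26
  bit 4 = 0: r = r^2 mod 37 = 26^2 = 10
  -> s = B^a = 10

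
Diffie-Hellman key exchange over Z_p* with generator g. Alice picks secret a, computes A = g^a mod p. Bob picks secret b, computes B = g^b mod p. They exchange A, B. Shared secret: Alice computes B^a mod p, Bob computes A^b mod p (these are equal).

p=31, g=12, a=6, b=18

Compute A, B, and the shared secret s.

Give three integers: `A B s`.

Answer: 2 8 8

Derivation:
A = 12^6 mod 31  (bits of 6 = 110)
  bit 0 = 1: r = r^2 * 12 mod 31 = 1^2 * 12 = 1*12 = 12
  bit 1 = 1: r = r^2 * 12 mod 31 = 12^2 * 12 = 20*12 = 23
  bit 2 = 0: r = r^2 mod 31 = 23^2 = 2
  -> A = 2
B = 12^18 mod 31  (bits of 18 = 10010)
  bit 0 = 1: r = r^2 * 12 mod 31 = 1^2 * 12 = 1*12 = 12
  bit 1 = 0: r = r^2 mod 31 = 12^2 = 20
  bit 2 = 0: r = r^2 mod 31 = 20^2 = 28
  bit 3 = 1: r = r^2 * 12 mod 31 = 28^2 * 12 = 9*12 = 15
  bit 4 = 0: r = r^2 mod 31 = 15^2 = 8
  -> B = 8
s = B^a = 8^6 mod 31  (bits of 6 = 110)
  bit 0 = 1: r = r^2 * 8 mod 31 = 1^2 * 8 = 1*8 = 8
  bit 1 = 1: r = r^2 * 8 mod 31 = 8^2 * 8 = 2*8 = 16
  bit 2 = 0: r = r^2 mod 31 = 16^2 = 8
  -> s = B^a = 8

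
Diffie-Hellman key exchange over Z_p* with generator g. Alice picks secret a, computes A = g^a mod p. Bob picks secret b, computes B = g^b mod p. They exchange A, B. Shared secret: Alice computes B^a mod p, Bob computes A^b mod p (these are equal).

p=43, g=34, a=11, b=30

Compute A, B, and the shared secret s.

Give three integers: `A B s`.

A = 34^11 mod 43  (bits of 11 = 1011)
  bit 0 = 1: r = r^2 * 34 mod 43 = 1^2 * 34 = 1*34 = 34
  bit 1 = 0: r = r^2 mod 43 = 34^2 = 38
  bit 2 = 1: r = r^2 * 34 mod 43 = 38^2 * 34 = 25*34 = 33
  bit 3 = 1: r = r^2 * 34 mod 43 = 33^2 * 34 = 14*34 = 3
  -> A = 3
B = 34^30 mod 43  (bits of 30 = 11110)
  bit 0 = 1: r = r^2 * 34 mod 43 = 1^2 * 34 = 1*34 = 34
  bit 1 = 1: r = r^2 * 34 mod 43 = 34^2 * 34 = 38*34 = 2
  bit 2 = 1: r = r^2 * 34 mod 43 = 2^2 * 34 = 4*34 = 7
  bit 3 = 1: r = r^2 * 34 mod 43 = 7^2 * 34 = 6*34 = 32
  bit 4 = 0: r = r^2 mod 43 = 32^2 = 35
  -> B = 35
s = B^a = 35^11 mod 43  (bits of 11 = 1011)
  bit 0 = 1: r = r^2 * 35 mod 43 = 1^2 * 35 = 1*35 = 35
  bit 1 = 0: r = r^2 mod 43 = 35^2 = 21
  bit 2 = 1: r = r^2 * 35 mod 43 = 21^2 * 35 = 11*35 = 41
  bit 3 = 1: r = r^2 * 35 mod 43 = 41^2 * 35 = 4*35 = 11
  -> s = B^a = 11

Answer: 3 35 11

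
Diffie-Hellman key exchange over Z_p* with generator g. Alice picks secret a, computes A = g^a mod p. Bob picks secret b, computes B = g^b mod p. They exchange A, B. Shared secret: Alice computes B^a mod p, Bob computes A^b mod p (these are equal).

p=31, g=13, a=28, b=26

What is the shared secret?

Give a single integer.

A = 13^28 mod 31  (bits of 28 = 11100)
  bit 0 = 1: r = r^2 * 13 mod 31 = 1^2 * 13 = 1*13 = 13
  bit 1 = 1: r = r^2 * 13 mod 31 = 13^2 * 13 = 14*13 = 27
  bit 2 = 1: r = r^2 * 13 mod 31 = 27^2 * 13 = 16*13 = 22
  bit 3 = 0: r = r^2 mod 31 = 22^2 = 19
  bit 4 = 0: r = r^2 mod 31 = 19^2 = 20
  -> A = 20
B = 13^26 mod 31  (bits of 26 = 11010)
  bit 0 = 1: r = r^2 * 13 mod 31 = 1^2 * 13 = 1*13 = 13
  bit 1 = 1: r = r^2 * 13 mod 31 = 13^2 * 13 = 14*13 = 27
  bit 2 = 0: r = r^2 mod 31 = 27^2 = 16
  bit 3 = 1: r = r^2 * 13 mod 31 = 16^2 * 13 = 8*13 = 11
  bit 4 = 0: r = r^2 mod 31 = 11^2 = 28
  -> B = 28
s = B^a = 28^28 mod 31  (bits of 28 = 11100)
  bit 0 = 1: r = r^2 * 28 mod 31 = 1^2 * 28 = 1*28 = 28
  bit 1 = 1: r = r^2 * 28 mod 31 = 28^2 * 28 = 9*28 = 4
  bit 2 = 1: r = r^2 * 28 mod 31 = 4^2 * 28 = 16*28 = 14
  bit 3 = 0: r = r^2 mod 31 = 14^2 = 10
  bit 4 = 0: r = r^2 mod 31 = 10^2 = 7
  -> s = B^a = 7

Answer: 7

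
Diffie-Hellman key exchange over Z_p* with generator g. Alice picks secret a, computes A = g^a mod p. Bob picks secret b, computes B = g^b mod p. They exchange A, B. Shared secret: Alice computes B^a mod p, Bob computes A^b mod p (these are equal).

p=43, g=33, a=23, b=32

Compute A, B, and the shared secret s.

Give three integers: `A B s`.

A = 33^23 mod 43  (bits of 23 = 10111)
  bit 0 = 1: r = r^2 * 33 mod 43 = 1^2 * 33 = 1*33 = 33
  bit 1 = 0: r = r^2 mod 43 = 33^2 = 14
  bit 2 = 1: r = r^2 * 33 mod 43 = 14^2 * 33 = 24*33 = 18
  bit 3 = 1: r = r^2 * 33 mod 43 = 18^2 * 33 = 23*33 = 28
  bit 4 = 1: r = r^2 * 33 mod 43 = 28^2 * 33 = 10*33 = 29
  -> A = 29
B = 33^32 mod 43  (bits of 32 = 100000)
  bit 0 = 1: r = r^2 * 33 mod 43 = 1^2 * 33 = 1*33 = 33
  bit 1 = 0: r = r^2 mod 43 = 33^2 = 14
  bit 2 = 0: r = r^2 mod 43 = 14^2 = 24
  bit 3 = 0: r = r^2 mod 43 = 24^2 = 17
  bit 4 = 0: r = r^2 mod 43 = 17^2 = 31
  bit 5 = 0: r = r^2 mod 43 = 31^2 = 15
  -> B = 15
s = B^a = 15^23 mod 43  (bits of 23 = 10111)
  bit 0 = 1: r = r^2 * 15 mod 43 = 1^2 * 15 = 1*15 = 15
  bit 1 = 0: r = r^2 mod 43 = 15^2 = 10
  bit 2 = 1: r = r^2 * 15 mod 43 = 10^2 * 15 = 14*15 = 38
  bit 3 = 1: r = r^2 * 15 mod 43 = 38^2 * 15 = 25*15 = 31
  bit 4 = 1: r = r^2 * 15 mod 43 = 31^2 * 15 = 15*15 = 10
  -> s = B^a = 10

Answer: 29 15 10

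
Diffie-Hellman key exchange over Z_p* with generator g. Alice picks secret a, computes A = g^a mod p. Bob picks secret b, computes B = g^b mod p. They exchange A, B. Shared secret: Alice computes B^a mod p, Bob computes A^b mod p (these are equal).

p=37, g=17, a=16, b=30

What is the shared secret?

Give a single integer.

Answer: 26

Derivation:
A = 17^16 mod 37  (bits of 16 = 10000)
  bit 0 = 1: r = r^2 * 17 mod 37 = 1^2 * 17 = 1*17 = 17
  bit 1 = 0: r = r^2 mod 37 = 17^2 = 30
  bit 2 = 0: r = r^2 mod 37 = 30^2 = 12
  bit 3 = 0: r = r^2 mod 37 = 12^2 = 33
  bit 4 = 0: r = r^2 mod 37 = 33^2 = 16
  -> A = 16
B = 17^30 mod 37  (bits of 30 = 11110)
  bit 0 = 1: r = r^2 * 17 mod 37 = 1^2 * 17 = 1*17 = 17
  bit 1 = 1: r = r^2 * 17 mod 37 = 17^2 * 17 = 30*17 = 29
  bit 2 = 1: r = r^2 * 17 mod 37 = 29^2 * 17 = 27*17 = 15
  bit 3 = 1: r = r^2 * 17 mod 37 = 15^2 * 17 = 3*17 = 14
  bit 4 = 0: r = r^2 mod 37 = 14^2 = 11
  -> B = 11
s = B^a = 11^16 mod 37  (bits of 16 = 10000)
  bit 0 = 1: r = r^2 * 11 mod 37 = 1^2 * 11 = 1*11 = 11
  bit 1 = 0: r = r^2 mod 37 = 11^2 = 10
  bit 2 = 0: r = r^2 mod 37 = 10^2 = 26
  bit 3 = 0: r = r^2 mod 37 = 26^2 = 10
  bit 4 = 0: r = r^2 mod 37 = 10^2 = 26
  -> s = B^a = 26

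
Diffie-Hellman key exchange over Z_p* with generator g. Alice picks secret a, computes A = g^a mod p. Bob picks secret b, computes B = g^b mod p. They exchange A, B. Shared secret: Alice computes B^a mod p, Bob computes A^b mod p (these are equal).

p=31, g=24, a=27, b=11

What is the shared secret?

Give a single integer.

Answer: 15

Derivation:
A = 24^27 mod 31  (bits of 27 = 11011)
  bit 0 = 1: r = r^2 * 24 mod 31 = 1^2 * 24 = 1*24 = 24
  bit 1 = 1: r = r^2 * 24 mod 31 = 24^2 * 24 = 18*24 = 29
  bit 2 = 0: r = r^2 mod 31 = 29^2 = 4
  bit 3 = 1: r = r^2 * 24 mod 31 = 4^2 * 24 = 16*24 = 12
  bit 4 = 1: r = r^2 * 24 mod 31 = 12^2 * 24 = 20*24 = 15
  -> A = 15
B = 24^11 mod 31  (bits of 11 = 1011)
  bit 0 = 1: r = r^2 * 24 mod 31 = 1^2 * 24 = 1*24 = 24
  bit 1 = 0: r = r^2 mod 31 = 24^2 = 18
  bit 2 = 1: r = r^2 * 24 mod 31 = 18^2 * 24 = 14*24 = 26
  bit 3 = 1: r = r^2 * 24 mod 31 = 26^2 * 24 = 25*24 = 11
  -> B = 11
s = B^a = 11^27 mod 31  (bits of 27 = 11011)
  bit 0 = 1: r = r^2 * 11 mod 31 = 1^2 * 11 = 1*11 = 11
  bit 1 = 1: r = r^2 * 11 mod 31 = 11^2 * 11 = 28*11 = 29
  bit 2 = 0: r = r^2 mod 31 = 29^2 = 4
  bit 3 = 1: r = r^2 * 11 mod 31 = 4^2 * 11 = 16*11 = 21
  bit 4 = 1: r = r^2 * 11 mod 31 = 21^2 * 11 = 7*11 = 15
  -> s = B^a = 15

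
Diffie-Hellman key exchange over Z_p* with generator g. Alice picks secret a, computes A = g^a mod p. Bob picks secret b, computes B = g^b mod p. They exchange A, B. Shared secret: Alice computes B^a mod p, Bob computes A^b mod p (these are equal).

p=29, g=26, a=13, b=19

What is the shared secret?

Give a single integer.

A = 26^13 mod 29  (bits of 13 = 1101)
  bit 0 = 1: r = r^2 * 26 mod 29 = 1^2 * 26 = 1*26 = 26
  bit 1 = 1: r = r^2 * 26 mod 29 = 26^2 * 26 = 9*26 = 2
  bit 2 = 0: r = r^2 mod 29 = 2^2 = 4
  bit 3 = 1: r = r^2 * 26 mod 29 = 4^2 * 26 = 16*26 = 10
  -> A = 10
B = 26^19 mod 29  (bits of 19 = 10011)
  bit 0 = 1: r = r^2 * 26 mod 29 = 1^2 * 26 = 1*26 = 26
  bit 1 = 0: r = r^2 mod 29 = 26^2 = 9
  bit 2 = 0: r = r^2 mod 29 = 9^2 = 23
  bit 3 = 1: r = r^2 * 26 mod 29 = 23^2 * 26 = 7*26 = 8
  bit 4 = 1: r = r^2 * 26 mod 29 = 8^2 * 26 = 6*26 = 11
  -> B = 11
s = B^a = 11^13 mod 29  (bits of 13 = 1101)
  bit 0 = 1: r = r^2 * 11 mod 29 = 1^2 * 11 = 1*11 = 11
  bit 1 = 1: r = r^2 * 11 mod 29 = 11^2 * 11 = 5*11 = 26
  bit 2 = 0: r = r^2 mod 29 = 26^2 = 9
  bit 3 = 1: r = r^2 * 11 mod 29 = 9^2 * 11 = 23*11 = 21
  -> s = B^a = 21

Answer: 21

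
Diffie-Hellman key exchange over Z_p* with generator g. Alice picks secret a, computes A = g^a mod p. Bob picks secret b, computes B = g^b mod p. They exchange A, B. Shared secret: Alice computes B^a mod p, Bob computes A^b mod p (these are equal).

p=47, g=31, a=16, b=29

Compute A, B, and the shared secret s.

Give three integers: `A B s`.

A = 31^16 mod 47  (bits of 16 = 10000)
  bit 0 = 1: r = r^2 * 31 mod 47 = 1^2 * 31 = 1*31 = 31
  bit 1 = 0: r = r^2 mod 47 = 31^2 = 21
  bit 2 = 0: r = r^2 mod 47 = 21^2 = 18
  bit 3 = 0: r = r^2 mod 47 = 18^2 = 42
  bit 4 = 0: r = r^2 mod 47 = 42^2 = 25
  -> A = 25
B = 31^29 mod 47  (bits of 29 = 11101)
  bit 0 = 1: r = r^2 * 31 mod 47 = 1^2 * 31 = 1*31 = 31
  bit 1 = 1: r = r^2 * 31 mod 47 = 31^2 * 31 = 21*31 = 40
  bit 2 = 1: r = r^2 * 31 mod 47 = 40^2 * 31 = 2*31 = 15
  bit 3 = 0: r = r^2 mod 47 = 15^2 = 37
  bit 4 = 1: r = r^2 * 31 mod 47 = 37^2 * 31 = 6*31 = 45
  -> B = 45
s = B^a = 45^16 mod 47  (bits of 16 = 10000)
  bit 0 = 1: r = r^2 * 45 mod 47 = 1^2 * 45 = 1*45 = 45
  bit 1 = 0: r = r^2 mod 47 = 45^2 = 4
  bit 2 = 0: r = r^2 mod 47 = 4^2 = 16
  bit 3 = 0: r = r^2 mod 47 = 16^2 = 21
  bit 4 = 0: r = r^2 mod 47 = 21^2 = 18
  -> s = B^a = 18

Answer: 25 45 18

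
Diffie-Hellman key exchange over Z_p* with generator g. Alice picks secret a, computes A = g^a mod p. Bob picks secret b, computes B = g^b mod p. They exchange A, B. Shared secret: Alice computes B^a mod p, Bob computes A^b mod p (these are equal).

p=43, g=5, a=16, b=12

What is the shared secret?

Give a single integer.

Answer: 4

Derivation:
A = 5^16 mod 43  (bits of 16 = 10000)
  bit 0 = 1: r = r^2 * 5 mod 43 = 1^2 * 5 = 1*5 = 5
  bit 1 = 0: r = r^2 mod 43 = 5^2 = 25
  bit 2 = 0: r = r^2 mod 43 = 25^2 = 23
  bit 3 = 0: r = r^2 mod 43 = 23^2 = 13
  bit 4 = 0: r = r^2 mod 43 = 13^2 = 40
  -> A = 40
B = 5^12 mod 43  (bits of 12 = 1100)
  bit 0 = 1: r = r^2 * 5 mod 43 = 1^2 * 5 = 1*5 = 5
  bit 1 = 1: r = r^2 * 5 mod 43 = 5^2 * 5 = 25*5 = 39
  bit 2 = 0: r = r^2 mod 43 = 39^2 = 16
  bit 3 = 0: r = r^2 mod 43 = 16^2 = 41
  -> B = 41
s = B^a = 41^16 mod 43  (bits of 16 = 10000)
  bit 0 = 1: r = r^2 * 41 mod 43 = 1^2 * 41 = 1*41 = 41
  bit 1 = 0: r = r^2 mod 43 = 41^2 = 4
  bit 2 = 0: r = r^2 mod 43 = 4^2 = 16
  bit 3 = 0: r = r^2 mod 43 = 16^2 = 41
  bit 4 = 0: r = r^2 mod 43 = 41^2 = 4
  -> s = B^a = 4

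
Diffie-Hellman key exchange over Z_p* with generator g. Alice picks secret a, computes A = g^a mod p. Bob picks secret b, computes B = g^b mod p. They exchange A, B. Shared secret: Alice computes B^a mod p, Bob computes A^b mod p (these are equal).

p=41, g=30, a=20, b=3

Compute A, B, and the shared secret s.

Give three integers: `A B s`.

A = 30^20 mod 41  (bits of 20 = 10100)
  bit 0 = 1: r = r^2 * 30 mod 41 = 1^2 * 30 = 1*30 = 30
  bit 1 = 0: r = r^2 mod 41 = 30^2 = 39
  bit 2 = 1: r = r^2 * 30 mod 41 = 39^2 * 30 = 4*30 = 38
  bit 3 = 0: r = r^2 mod 41 = 38^2 = 9
  bit 4 = 0: r = r^2 mod 41 = 9^2 = 40
  -> A = 40
B = 30^3 mod 41  (bits of 3 = 11)
  bit 0 = 1: r = r^2 * 30 mod 41 = 1^2 * 30 = 1*30 = 30
  bit 1 = 1: r = r^2 * 30 mod 41 = 30^2 * 30 = 39*30 = 22
  -> B = 22
s = B^a = 22^20 mod 41  (bits of 20 = 10100)
  bit 0 = 1: r = r^2 * 22 mod 41 = 1^2 * 22 = 1*22 = 22
  bit 1 = 0: r = r^2 mod 41 = 22^2 = 33
  bit 2 = 1: r = r^2 * 22 mod 41 = 33^2 * 22 = 23*22 = 14
  bit 3 = 0: r = r^2 mod 41 = 14^2 = 32
  bit 4 = 0: r = r^2 mod 41 = 32^2 = 40
  -> s = B^a = 40

Answer: 40 22 40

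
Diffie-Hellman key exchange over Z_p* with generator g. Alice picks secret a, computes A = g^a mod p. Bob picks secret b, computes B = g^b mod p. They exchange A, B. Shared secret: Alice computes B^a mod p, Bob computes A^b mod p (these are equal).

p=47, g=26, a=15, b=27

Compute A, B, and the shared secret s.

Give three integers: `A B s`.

A = 26^15 mod 47  (bits of 15 = 1111)
  bit 0 = 1: r = r^2 * 26 mod 47 = 1^2 * 26 = 1*26 = 26
  bit 1 = 1: r = r^2 * 26 mod 47 = 26^2 * 26 = 18*26 = 45
  bit 2 = 1: r = r^2 * 26 mod 47 = 45^2 * 26 = 4*26 = 10
  bit 3 = 1: r = r^2 * 26 mod 47 = 10^2 * 26 = 6*26 = 15
  -> A = 15
B = 26^27 mod 47  (bits of 27 = 11011)
  bit 0 = 1: r = r^2 * 26 mod 47 = 1^2 * 26 = 1*26 = 26
  bit 1 = 1: r = r^2 * 26 mod 47 = 26^2 * 26 = 18*26 = 45
  bit 2 = 0: r = r^2 mod 47 = 45^2 = 4
  bit 3 = 1: r = r^2 * 26 mod 47 = 4^2 * 26 = 16*26 = 40
  bit 4 = 1: r = r^2 * 26 mod 47 = 40^2 * 26 = 2*26 = 5
  -> B = 5
s = B^a = 5^15 mod 47  (bits of 15 = 1111)
  bit 0 = 1: r = r^2 * 5 mod 47 = 1^2 * 5 = 1*5 = 5
  bit 1 = 1: r = r^2 * 5 mod 47 = 5^2 * 5 = 25*5 = 31
  bit 2 = 1: r = r^2 * 5 mod 47 = 31^2 * 5 = 21*5 = 11
  bit 3 = 1: r = r^2 * 5 mod 47 = 11^2 * 5 = 27*5 = 41
  -> s = B^a = 41

Answer: 15 5 41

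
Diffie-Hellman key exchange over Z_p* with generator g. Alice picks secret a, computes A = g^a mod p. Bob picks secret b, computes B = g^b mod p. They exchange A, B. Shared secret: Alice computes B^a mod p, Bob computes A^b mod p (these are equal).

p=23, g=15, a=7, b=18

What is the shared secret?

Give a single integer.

Answer: 16

Derivation:
A = 15^7 mod 23  (bits of 7 = 111)
  bit 0 = 1: r = r^2 * 15 mod 23 = 1^2 * 15 = 1*15 = 15
  bit 1 = 1: r = r^2 * 15 mod 23 = 15^2 * 15 = 18*15 = 17
  bit 2 = 1: r = r^2 * 15 mod 23 = 17^2 * 15 = 13*15 = 11
  -> A = 11
B = 15^18 mod 23  (bits of 18 = 10010)
  bit 0 = 1: r = r^2 * 15 mod 23 = 1^2 * 15 = 1*15 = 15
  bit 1 = 0: r = r^2 mod 23 = 15^2 = 18
  bit 2 = 0: r = r^2 mod 23 = 18^2 = 2
  bit 3 = 1: r = r^2 * 15 mod 23 = 2^2 * 15 = 4*15 = 14
  bit 4 = 0: r = r^2 mod 23 = 14^2 = 12
  -> B = 12
s = B^a = 12^7 mod 23  (bits of 7 = 111)
  bit 0 = 1: r = r^2 * 12 mod 23 = 1^2 * 12 = 1*12 = 12
  bit 1 = 1: r = r^2 * 12 mod 23 = 12^2 * 12 = 6*12 = 3
  bit 2 = 1: r = r^2 * 12 mod 23 = 3^2 * 12 = 9*12 = 16
  -> s = B^a = 16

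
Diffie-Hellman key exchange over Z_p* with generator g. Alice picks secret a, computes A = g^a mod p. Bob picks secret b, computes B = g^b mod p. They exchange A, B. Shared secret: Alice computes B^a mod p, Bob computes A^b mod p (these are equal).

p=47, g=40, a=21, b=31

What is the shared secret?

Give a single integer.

A = 40^21 mod 47  (bits of 21 = 10101)
  bit 0 = 1: r = r^2 * 40 mod 47 = 1^2 * 40 = 1*40 = 40
  bit 1 = 0: r = r^2 mod 47 = 40^2 = 2
  bit 2 = 1: r = r^2 * 40 mod 47 = 2^2 * 40 = 4*40 = 19
  bit 3 = 0: r = r^2 mod 47 = 19^2 = 32
  bit 4 = 1: r = r^2 * 40 mod 47 = 32^2 * 40 = 37*40 = 23
  -> A = 23
B = 40^31 mod 47  (bits of 31 = 11111)
  bit 0 = 1: r = r^2 * 40 mod 47 = 1^2 * 40 = 1*40 = 40
  bit 1 = 1: r = r^2 * 40 mod 47 = 40^2 * 40 = 2*40 = 33
  bit 2 = 1: r = r^2 * 40 mod 47 = 33^2 * 40 = 8*40 = 38
  bit 3 = 1: r = r^2 * 40 mod 47 = 38^2 * 40 = 34*40 = 44
  bit 4 = 1: r = r^2 * 40 mod 47 = 44^2 * 40 = 9*40 = 31
  -> B = 31
s = B^a = 31^21 mod 47  (bits of 21 = 10101)
  bit 0 = 1: r = r^2 * 31 mod 47 = 1^2 * 31 = 1*31 = 31
  bit 1 = 0: r = r^2 mod 47 = 31^2 = 21
  bit 2 = 1: r = r^2 * 31 mod 47 = 21^2 * 31 = 18*31 = 41
  bit 3 = 0: r = r^2 mod 47 = 41^2 = 36
  bit 4 = 1: r = r^2 * 31 mod 47 = 36^2 * 31 = 27*31 = 38
  -> s = B^a = 38

Answer: 38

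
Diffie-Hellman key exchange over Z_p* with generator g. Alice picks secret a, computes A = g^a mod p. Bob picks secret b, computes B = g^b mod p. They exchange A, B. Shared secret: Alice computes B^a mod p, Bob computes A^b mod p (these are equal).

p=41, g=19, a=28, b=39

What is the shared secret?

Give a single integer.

Answer: 31

Derivation:
A = 19^28 mod 41  (bits of 28 = 11100)
  bit 0 = 1: r = r^2 * 19 mod 41 = 1^2 * 19 = 1*19 = 19
  bit 1 = 1: r = r^2 * 19 mod 41 = 19^2 * 19 = 33*19 = 12
  bit 2 = 1: r = r^2 * 19 mod 41 = 12^2 * 19 = 21*19 = 30
  bit 3 = 0: r = r^2 mod 41 = 30^2 = 39
  bit 4 = 0: r = r^2 mod 41 = 39^2 = 4
  -> A = 4
B = 19^39 mod 41  (bits of 39 = 100111)
  bit 0 = 1: r = r^2 * 19 mod 41 = 1^2 * 19 = 1*19 = 19
  bit 1 = 0: r = r^2 mod 41 = 19^2 = 33
  bit 2 = 0: r = r^2 mod 41 = 33^2 = 23
  bit 3 = 1: r = r^2 * 19 mod 41 = 23^2 * 19 = 37*19 = 6
  bit 4 = 1: r = r^2 * 19 mod 41 = 6^2 * 19 = 36*19 = 28
  bit 5 = 1: r = r^2 * 19 mod 41 = 28^2 * 19 = 5*19 = 13
  -> B = 13
s = B^a = 13^28 mod 41  (bits of 28 = 11100)
  bit 0 = 1: r = r^2 * 13 mod 41 = 1^2 * 13 = 1*13 = 13
  bit 1 = 1: r = r^2 * 13 mod 41 = 13^2 * 13 = 5*13 = 24
  bit 2 = 1: r = r^2 * 13 mod 41 = 24^2 * 13 = 2*13 = 26
  bit 3 = 0: r = r^2 mod 41 = 26^2 = 20
  bit 4 = 0: r = r^2 mod 41 = 20^2 = 31
  -> s = B^a = 31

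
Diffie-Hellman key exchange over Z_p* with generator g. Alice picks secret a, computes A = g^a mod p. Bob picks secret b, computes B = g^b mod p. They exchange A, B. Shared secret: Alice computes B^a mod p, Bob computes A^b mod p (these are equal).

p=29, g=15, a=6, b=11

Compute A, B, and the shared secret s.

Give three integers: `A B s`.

A = 15^6 mod 29  (bits of 6 = 110)
  bit 0 = 1: r = r^2 * 15 mod 29 = 1^2 * 15 = 1*15 = 15
  bit 1 = 1: r = r^2 * 15 mod 29 = 15^2 * 15 = 22*15 = 11
  bit 2 = 0: r = r^2 mod 29 = 11^2 = 5
  -> A = 5
B = 15^11 mod 29  (bits of 11 = 1011)
  bit 0 = 1: r = r^2 * 15 mod 29 = 1^2 * 15 = 1*15 = 15
  bit 1 = 0: r = r^2 mod 29 = 15^2 = 22
  bit 2 = 1: r = r^2 * 15 mod 29 = 22^2 * 15 = 20*15 = 10
  bit 3 = 1: r = r^2 * 15 mod 29 = 10^2 * 15 = 13*15 = 21
  -> B = 21
s = B^a = 21^6 mod 29  (bits of 6 = 110)
  bit 0 = 1: r = r^2 * 21 mod 29 = 1^2 * 21 = 1*21 = 21
  bit 1 = 1: r = r^2 * 21 mod 29 = 21^2 * 21 = 6*21 = 10
  bit 2 = 0: r = r^2 mod 29 = 10^2 = 13
  -> s = B^a = 13

Answer: 5 21 13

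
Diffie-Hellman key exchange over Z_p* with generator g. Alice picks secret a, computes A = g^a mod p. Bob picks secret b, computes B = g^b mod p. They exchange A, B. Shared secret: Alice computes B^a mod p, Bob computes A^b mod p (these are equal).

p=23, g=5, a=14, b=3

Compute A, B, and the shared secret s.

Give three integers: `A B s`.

Answer: 13 10 12

Derivation:
A = 5^14 mod 23  (bits of 14 = 1110)
  bit 0 = 1: r = r^2 * 5 mod 23 = 1^2 * 5 = 1*5 = 5
  bit 1 = 1: r = r^2 * 5 mod 23 = 5^2 * 5 = 2*5 = 10
  bit 2 = 1: r = r^2 * 5 mod 23 = 10^2 * 5 = 8*5 = 17
  bit 3 = 0: r = r^2 mod 23 = 17^2 = 13
  -> A = 13
B = 5^3 mod 23  (bits of 3 = 11)
  bit 0 = 1: r = r^2 * 5 mod 23 = 1^2 * 5 = 1*5 = 5
  bit 1 = 1: r = r^2 * 5 mod 23 = 5^2 * 5 = 2*5 = 10
  -> B = 10
s = B^a = 10^14 mod 23  (bits of 14 = 1110)
  bit 0 = 1: r = r^2 * 10 mod 23 = 1^2 * 10 = 1*10 = 10
  bit 1 = 1: r = r^2 * 10 mod 23 = 10^2 * 10 = 8*10 = 11
  bit 2 = 1: r = r^2 * 10 mod 23 = 11^2 * 10 = 6*10 = 14
  bit 3 = 0: r = r^2 mod 23 = 14^2 = 12
  -> s = B^a = 12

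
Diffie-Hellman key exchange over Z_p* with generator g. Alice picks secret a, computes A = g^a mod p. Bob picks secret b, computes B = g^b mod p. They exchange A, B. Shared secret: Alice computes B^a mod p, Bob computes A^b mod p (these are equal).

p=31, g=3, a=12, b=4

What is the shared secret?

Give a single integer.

A = 3^12 mod 31  (bits of 12 = 1100)
  bit 0 = 1: r = r^2 * 3 mod 31 = 1^2 * 3 = 1*3 = 3
  bit 1 = 1: r = r^2 * 3 mod 31 = 3^2 * 3 = 9*3 = 27
  bit 2 = 0: r = r^2 mod 31 = 27^2 = 16
  bit 3 = 0: r = r^2 mod 31 = 16^2 = 8
  -> A = 8
B = 3^4 mod 31  (bits of 4 = 100)
  bit 0 = 1: r = r^2 * 3 mod 31 = 1^2 * 3 = 1*3 = 3
  bit 1 = 0: r = r^2 mod 31 = 3^2 = 9
  bit 2 = 0: r = r^2 mod 31 = 9^2 = 19
  -> B = 19
s = B^a = 19^12 mod 31  (bits of 12 = 1100)
  bit 0 = 1: r = r^2 * 19 mod 31 = 1^2 * 19 = 1*19 = 19
  bit 1 = 1: r = r^2 * 19 mod 31 = 19^2 * 19 = 20*19 = 8
  bit 2 = 0: r = r^2 mod 31 = 8^2 = 2
  bit 3 = 0: r = r^2 mod 31 = 2^2 = 4
  -> s = B^a = 4

Answer: 4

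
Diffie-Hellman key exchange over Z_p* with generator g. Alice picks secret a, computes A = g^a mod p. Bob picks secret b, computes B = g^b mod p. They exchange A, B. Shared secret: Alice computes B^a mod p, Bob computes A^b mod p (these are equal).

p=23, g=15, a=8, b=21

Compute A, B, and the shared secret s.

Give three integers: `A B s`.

Answer: 4 20 6

Derivation:
A = 15^8 mod 23  (bits of 8 = 1000)
  bit 0 = 1: r = r^2 * 15 mod 23 = 1^2 * 15 = 1*15 = 15
  bit 1 = 0: r = r^2 mod 23 = 15^2 = 18
  bit 2 = 0: r = r^2 mod 23 = 18^2 = 2
  bit 3 = 0: r = r^2 mod 23 = 2^2 = 4
  -> A = 4
B = 15^21 mod 23  (bits of 21 = 10101)
  bit 0 = 1: r = r^2 * 15 mod 23 = 1^2 * 15 = 1*15 = 15
  bit 1 = 0: r = r^2 mod 23 = 15^2 = 18
  bit 2 = 1: r = r^2 * 15 mod 23 = 18^2 * 15 = 2*15 = 7
  bit 3 = 0: r = r^2 mod 23 = 7^2 = 3
  bit 4 = 1: r = r^2 * 15 mod 23 = 3^2 * 15 = 9*15 = 20
  -> B = 20
s = B^a = 20^8 mod 23  (bits of 8 = 1000)
  bit 0 = 1: r = r^2 * 20 mod 23 = 1^2 * 20 = 1*20 = 20
  bit 1 = 0: r = r^2 mod 23 = 20^2 = 9
  bit 2 = 0: r = r^2 mod 23 = 9^2 = 12
  bit 3 = 0: r = r^2 mod 23 = 12^2 = 6
  -> s = B^a = 6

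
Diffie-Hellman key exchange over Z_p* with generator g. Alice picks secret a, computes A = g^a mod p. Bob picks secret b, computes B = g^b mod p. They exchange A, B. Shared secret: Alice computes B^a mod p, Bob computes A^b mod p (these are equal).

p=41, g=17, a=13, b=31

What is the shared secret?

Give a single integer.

Answer: 34

Derivation:
A = 17^13 mod 41  (bits of 13 = 1101)
  bit 0 = 1: r = r^2 * 17 mod 41 = 1^2 * 17 = 1*17 = 17
  bit 1 = 1: r = r^2 * 17 mod 41 = 17^2 * 17 = 2*17 = 34
  bit 2 = 0: r = r^2 mod 41 = 34^2 = 8
  bit 3 = 1: r = r^2 * 17 mod 41 = 8^2 * 17 = 23*17 = 22
  -> A = 22
B = 17^31 mod 41  (bits of 31 = 11111)
  bit 0 = 1: r = r^2 * 17 mod 41 = 1^2 * 17 = 1*17 = 17
  bit 1 = 1: r = r^2 * 17 mod 41 = 17^2 * 17 = 2*17 = 34
  bit 2 = 1: r = r^2 * 17 mod 41 = 34^2 * 17 = 8*17 = 13
  bit 3 = 1: r = r^2 * 17 mod 41 = 13^2 * 17 = 5*17 = 3
  bit 4 = 1: r = r^2 * 17 mod 41 = 3^2 * 17 = 9*17 = 30
  -> B = 30
s = B^a = 30^13 mod 41  (bits of 13 = 1101)
  bit 0 = 1: r = r^2 * 30 mod 41 = 1^2 * 30 = 1*30 = 30
  bit 1 = 1: r = r^2 * 30 mod 41 = 30^2 * 30 = 39*30 = 22
  bit 2 = 0: r = r^2 mod 41 = 22^2 = 33
  bit 3 = 1: r = r^2 * 30 mod 41 = 33^2 * 30 = 23*30 = 34
  -> s = B^a = 34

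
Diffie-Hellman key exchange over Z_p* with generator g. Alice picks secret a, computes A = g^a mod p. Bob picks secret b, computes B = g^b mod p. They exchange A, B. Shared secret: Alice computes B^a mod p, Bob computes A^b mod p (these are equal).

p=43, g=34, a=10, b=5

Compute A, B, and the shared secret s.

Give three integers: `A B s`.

A = 34^10 mod 43  (bits of 10 = 1010)
  bit 0 = 1: r = r^2 * 34 mod 43 = 1^2 * 34 = 1*34 = 34
  bit 1 = 0: r = r^2 mod 43 = 34^2 = 38
  bit 2 = 1: r = r^2 * 34 mod 43 = 38^2 * 34 = 25*34 = 33
  bit 3 = 0: r = r^2 mod 43 = 33^2 = 14
  -> A = 14
B = 34^5 mod 43  (bits of 5 = 101)
  bit 0 = 1: r = r^2 * 34 mod 43 = 1^2 * 34 = 1*34 = 34
  bit 1 = 0: r = r^2 mod 43 = 34^2 = 38
  bit 2 = 1: r = r^2 * 34 mod 43 = 38^2 * 34 = 25*34 = 33
  -> B = 33
s = B^a = 33^10 mod 43  (bits of 10 = 1010)
  bit 0 = 1: r = r^2 * 33 mod 43 = 1^2 * 33 = 1*33 = 33
  bit 1 = 0: r = r^2 mod 43 = 33^2 = 14
  bit 2 = 1: r = r^2 * 33 mod 43 = 14^2 * 33 = 24*33 = 18
  bit 3 = 0: r = r^2 mod 43 = 18^2 = 23
  -> s = B^a = 23

Answer: 14 33 23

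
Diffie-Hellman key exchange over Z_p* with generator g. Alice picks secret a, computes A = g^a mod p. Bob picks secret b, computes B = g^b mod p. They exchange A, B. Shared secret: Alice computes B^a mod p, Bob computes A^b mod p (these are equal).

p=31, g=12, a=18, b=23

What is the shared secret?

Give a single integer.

A = 12^18 mod 31  (bits of 18 = 10010)
  bit 0 = 1: r = r^2 * 12 mod 31 = 1^2 * 12 = 1*12 = 12
  bit 1 = 0: r = r^2 mod 31 = 12^2 = 20
  bit 2 = 0: r = r^2 mod 31 = 20^2 = 28
  bit 3 = 1: r = r^2 * 12 mod 31 = 28^2 * 12 = 9*12 = 15
  bit 4 = 0: r = r^2 mod 31 = 15^2 = 8
  -> A = 8
B = 12^23 mod 31  (bits of 23 = 10111)
  bit 0 = 1: r = r^2 * 12 mod 31 = 1^2 * 12 = 1*12 = 12
  bit 1 = 0: r = r^2 mod 31 = 12^2 = 20
  bit 2 = 1: r = r^2 * 12 mod 31 = 20^2 * 12 = 28*12 = 26
  bit 3 = 1: r = r^2 * 12 mod 31 = 26^2 * 12 = 25*12 = 21
  bit 4 = 1: r = r^2 * 12 mod 31 = 21^2 * 12 = 7*12 = 22
  -> B = 22
s = B^a = 22^18 mod 31  (bits of 18 = 10010)
  bit 0 = 1: r = r^2 * 22 mod 31 = 1^2 * 22 = 1*22 = 22
  bit 1 = 0: r = r^2 mod 31 = 22^2 = 19
  bit 2 = 0: r = r^2 mod 31 = 19^2 = 20
  bit 3 = 1: r = r^2 * 22 mod 31 = 20^2 * 22 = 28*22 = 27
  bit 4 = 0: r = r^2 mod 31 = 27^2 = 16
  -> s = B^a = 16

Answer: 16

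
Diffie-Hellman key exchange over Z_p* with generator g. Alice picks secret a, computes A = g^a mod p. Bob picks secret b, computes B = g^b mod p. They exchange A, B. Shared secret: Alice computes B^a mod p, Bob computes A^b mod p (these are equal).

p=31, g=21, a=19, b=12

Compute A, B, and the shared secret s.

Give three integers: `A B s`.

A = 21^19 mod 31  (bits of 19 = 10011)
  bit 0 = 1: r = r^2 * 21 mod 31 = 1^2 * 21 = 1*21 = 21
  bit 1 = 0: r = r^2 mod 31 = 21^2 = 7
  bit 2 = 0: r = r^2 mod 31 = 7^2 = 18
  bit 3 = 1: r = r^2 * 21 mod 31 = 18^2 * 21 = 14*21 = 15
  bit 4 = 1: r = r^2 * 21 mod 31 = 15^2 * 21 = 8*21 = 13
  -> A = 13
B = 21^12 mod 31  (bits of 12 = 1100)
  bit 0 = 1: r = r^2 * 21 mod 31 = 1^2 * 21 = 1*21 = 21
  bit 1 = 1: r = r^2 * 21 mod 31 = 21^2 * 21 = 7*21 = 23
  bit 2 = 0: r = r^2 mod 31 = 23^2 = 2
  bit 3 = 0: r = r^2 mod 31 = 2^2 = 4
  -> B = 4
s = B^a = 4^19 mod 31  (bits of 19 = 10011)
  bit 0 = 1: r = r^2 * 4 mod 31 = 1^2 * 4 = 1*4 = 4
  bit 1 = 0: r = r^2 mod 31 = 4^2 = 16
  bit 2 = 0: r = r^2 mod 31 = 16^2 = 8
  bit 3 = 1: r = r^2 * 4 mod 31 = 8^2 * 4 = 2*4 = 8
  bit 4 = 1: r = r^2 * 4 mod 31 = 8^2 * 4 = 2*4 = 8
  -> s = B^a = 8

Answer: 13 4 8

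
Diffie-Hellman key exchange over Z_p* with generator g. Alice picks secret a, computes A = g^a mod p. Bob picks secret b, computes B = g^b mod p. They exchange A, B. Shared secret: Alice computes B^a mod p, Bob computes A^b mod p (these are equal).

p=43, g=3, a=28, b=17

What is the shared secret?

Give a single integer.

A = 3^28 mod 43  (bits of 28 = 11100)
  bit 0 = 1: r = r^2 * 3 mod 43 = 1^2 * 3 = 1*3 = 3
  bit 1 = 1: r = r^2 * 3 mod 43 = 3^2 * 3 = 9*3 = 27
  bit 2 = 1: r = r^2 * 3 mod 43 = 27^2 * 3 = 41*3 = 37
  bit 3 = 0: r = r^2 mod 43 = 37^2 = 36
  bit 4 = 0: r = r^2 mod 43 = 36^2 = 6
  -> A = 6
B = 3^17 mod 43  (bits of 17 = 10001)
  bit 0 = 1: r = r^2 * 3 mod 43 = 1^2 * 3 = 1*3 = 3
  bit 1 = 0: r = r^2 mod 43 = 3^2 = 9
  bit 2 = 0: r = r^2 mod 43 = 9^2 = 38
  bit 3 = 0: r = r^2 mod 43 = 38^2 = 25
  bit 4 = 1: r = r^2 * 3 mod 43 = 25^2 * 3 = 23*3 = 26
  -> B = 26
s = B^a = 26^28 mod 43  (bits of 28 = 11100)
  bit 0 = 1: r = r^2 * 26 mod 43 = 1^2 * 26 = 1*26 = 26
  bit 1 = 1: r = r^2 * 26 mod 43 = 26^2 * 26 = 31*26 = 32
  bit 2 = 1: r = r^2 * 26 mod 43 = 32^2 * 26 = 35*26 = 7
  bit 3 = 0: r = r^2 mod 43 = 7^2 = 6
  bit 4 = 0: r = r^2 mod 43 = 6^2 = 36
  -> s = B^a = 36

Answer: 36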